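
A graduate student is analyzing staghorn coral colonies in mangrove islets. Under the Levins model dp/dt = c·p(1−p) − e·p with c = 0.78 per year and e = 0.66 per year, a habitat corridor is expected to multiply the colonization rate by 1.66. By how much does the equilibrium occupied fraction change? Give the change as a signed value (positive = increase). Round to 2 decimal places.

Before: p* = 1 − 0.66/0.78 = 0.1538.
After the change, c = 1.2948, e = 0.66, so p* = 1 − 0.66/1.2948 = 0.4903.
Δp* = 0.4903 − 0.1538 = +0.3364.

0.34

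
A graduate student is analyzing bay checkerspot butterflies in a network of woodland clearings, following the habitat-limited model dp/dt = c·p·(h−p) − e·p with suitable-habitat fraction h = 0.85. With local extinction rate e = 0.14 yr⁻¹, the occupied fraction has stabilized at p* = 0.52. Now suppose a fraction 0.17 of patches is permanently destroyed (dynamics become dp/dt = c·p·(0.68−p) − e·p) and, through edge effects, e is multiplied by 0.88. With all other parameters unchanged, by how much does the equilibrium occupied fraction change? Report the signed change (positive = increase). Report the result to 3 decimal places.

-0.130

Balance c(h−p*) = e gives c = e/(0.85 − 0.52000) = 0.14/0.33000 = 0.42424.
New p* = 0.68 − e/c = 0.68 − 0.12320/0.42424 = 0.38960.
Δp* = 0.38960 − 0.52000 = -0.13040.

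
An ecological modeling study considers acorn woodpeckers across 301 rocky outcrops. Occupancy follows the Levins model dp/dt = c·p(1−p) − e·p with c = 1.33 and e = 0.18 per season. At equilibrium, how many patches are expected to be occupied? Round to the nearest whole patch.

260

p* = 1 − e/c = 1 − 0.18/1.33 = 0.8647.
Expected occupied patches = N × p* = 301 × 0.8647 = 260.26 ≈ 260.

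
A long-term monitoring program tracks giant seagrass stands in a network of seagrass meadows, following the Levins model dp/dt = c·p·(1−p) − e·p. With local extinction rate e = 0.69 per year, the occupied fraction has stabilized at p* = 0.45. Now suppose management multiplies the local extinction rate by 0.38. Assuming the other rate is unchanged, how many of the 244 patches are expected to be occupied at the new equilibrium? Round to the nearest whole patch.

193

Balance c(1−p*) = e gives c = e/(1 − 0.45000) = 0.69/0.55000 = 1.25455.
New p* = 1 − e/c = 1 − 0.26220/1.25455 = 0.79100.
Expected occupied = 244 × 0.79100 = 193.00 ≈ 193.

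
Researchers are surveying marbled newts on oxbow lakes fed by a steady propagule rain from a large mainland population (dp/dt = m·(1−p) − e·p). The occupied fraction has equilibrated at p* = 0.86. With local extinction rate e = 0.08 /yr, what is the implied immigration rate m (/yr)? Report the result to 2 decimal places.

At equilibrium m(1−p*) = e·p*, so m = e·p*/(1−p*).
m = 0.08 × 0.86 / 0.1400 = 0.0688/0.1400 = 0.4914.

0.49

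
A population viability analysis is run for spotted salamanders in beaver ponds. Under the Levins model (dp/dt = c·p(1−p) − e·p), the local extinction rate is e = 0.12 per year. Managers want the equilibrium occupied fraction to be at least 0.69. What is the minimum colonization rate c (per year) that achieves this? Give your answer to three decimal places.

p* = 1 − e/c ≥ 0.69 requires e/c ≤ 0.3100, i.e. c ≥ e/0.3100.
c_min = 0.12/0.3100 = 0.3871.

0.387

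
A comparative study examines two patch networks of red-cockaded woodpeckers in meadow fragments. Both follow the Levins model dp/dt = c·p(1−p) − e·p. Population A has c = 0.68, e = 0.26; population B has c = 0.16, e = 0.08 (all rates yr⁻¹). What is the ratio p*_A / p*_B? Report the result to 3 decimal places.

A: p*_A = 1 − 0.26/0.68 = 0.6176.
B: p*_B = 1 − 0.08/0.16 = 0.5000.
p*_A / p*_B = 0.6176/0.5000 = 1.2353.

1.235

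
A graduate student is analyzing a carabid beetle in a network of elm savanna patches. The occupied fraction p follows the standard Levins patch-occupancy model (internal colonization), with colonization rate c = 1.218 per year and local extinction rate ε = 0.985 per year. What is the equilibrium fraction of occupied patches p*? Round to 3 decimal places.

0.191

At equilibrium, colonization balances extinction: c·p*·(1−p*) = ε·p*.
So p* = 1 − ε/c = 1 − 0.985/1.218 = 1 − 0.8087 = 0.1913.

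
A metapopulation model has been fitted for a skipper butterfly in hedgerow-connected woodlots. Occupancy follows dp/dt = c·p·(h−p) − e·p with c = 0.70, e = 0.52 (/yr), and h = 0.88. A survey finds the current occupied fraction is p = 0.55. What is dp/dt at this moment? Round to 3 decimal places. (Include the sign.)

Colonization term: c·p·(h−p) = 0.70×0.55×0.3300 = 0.12705.
Extinction term: e·p = 0.28600.
dp/dt = 0.12705 − 0.28600 = -0.15895.

-0.159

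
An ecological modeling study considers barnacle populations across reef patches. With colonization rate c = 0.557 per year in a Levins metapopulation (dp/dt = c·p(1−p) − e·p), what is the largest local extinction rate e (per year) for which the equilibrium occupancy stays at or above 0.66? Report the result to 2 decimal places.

0.19

1 − e/c ≥ 0.66 ⇒ e ≤ c(1 − 0.66) = 0.557 × 0.3400.
e_max = 0.1894.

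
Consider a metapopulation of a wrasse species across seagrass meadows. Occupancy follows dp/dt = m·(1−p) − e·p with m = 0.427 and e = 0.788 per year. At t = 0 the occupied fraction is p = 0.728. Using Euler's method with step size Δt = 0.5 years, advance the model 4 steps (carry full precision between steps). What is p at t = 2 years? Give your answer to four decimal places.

0.3604

Update rule: p ← p + [m·(1−p) − e·p]·Δt with Δt = 0.5.
  1  |  dp/dt·Δt = -0.228760  |  p_1 = 0.499240
  2  |  dp/dt·Δt = -0.089788  |  p_2 = 0.409452
  3  |  dp/dt·Δt = -0.035242  |  p_3 = 0.374210
  4  |  dp/dt·Δt = -0.013832  |  p_4 = 0.360377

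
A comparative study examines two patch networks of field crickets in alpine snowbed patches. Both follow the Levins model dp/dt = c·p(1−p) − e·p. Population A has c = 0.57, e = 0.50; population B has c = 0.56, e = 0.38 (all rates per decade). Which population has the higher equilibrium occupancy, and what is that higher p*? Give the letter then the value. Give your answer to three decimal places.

B, 0.321

A: p*_A = 1 − 0.50/0.57 = 0.1228.
B: p*_B = 1 − 0.38/0.56 = 0.3214.
B is higher at 0.3214.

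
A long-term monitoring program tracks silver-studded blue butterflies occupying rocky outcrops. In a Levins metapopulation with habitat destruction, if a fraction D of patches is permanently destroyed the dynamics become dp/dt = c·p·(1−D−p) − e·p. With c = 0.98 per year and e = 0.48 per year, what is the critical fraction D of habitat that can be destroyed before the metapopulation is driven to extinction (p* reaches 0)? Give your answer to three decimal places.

0.510

The nontrivial equilibrium is p* = (1−D) − e/c; extinction occurs when this hits zero.
So D_crit = 1 − e/c = 1 − 0.48/0.98 = 1 − 0.4898 = 0.5102.
Note this equals the original equilibrium occupancy — the Levins extinction-debt result.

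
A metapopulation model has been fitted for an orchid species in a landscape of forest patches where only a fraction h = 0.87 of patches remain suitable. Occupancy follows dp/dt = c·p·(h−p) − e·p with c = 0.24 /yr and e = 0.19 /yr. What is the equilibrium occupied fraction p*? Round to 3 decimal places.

Setting dp/dt = 0 and dividing by p* gives c·(h−p*) = e.
So p* = h − e/c = 0.87 − 0.19/0.24 = 0.87 − 0.7917 = 0.0783.

0.078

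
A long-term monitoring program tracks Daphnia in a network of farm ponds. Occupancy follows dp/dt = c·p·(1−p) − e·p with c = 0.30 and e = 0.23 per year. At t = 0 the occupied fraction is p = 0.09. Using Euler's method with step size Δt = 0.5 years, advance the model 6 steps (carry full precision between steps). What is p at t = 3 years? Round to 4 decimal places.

Update rule: p ← p + [c·p·(1−p) − e·p]·Δt with Δt = 0.5.
  1  |  dp/dt·Δt = +0.001935  |  p_1 = 0.091935
  2  |  dp/dt·Δt = +0.001950  |  p_2 = 0.093885
  3  |  dp/dt·Δt = +0.001964  |  p_3 = 0.095849
  4  |  dp/dt·Δt = +0.001977  |  p_4 = 0.097825
  5  |  dp/dt·Δt = +0.001988  |  p_5 = 0.099814
  6  |  dp/dt·Δt = +0.001999  |  p_6 = 0.101813

0.1018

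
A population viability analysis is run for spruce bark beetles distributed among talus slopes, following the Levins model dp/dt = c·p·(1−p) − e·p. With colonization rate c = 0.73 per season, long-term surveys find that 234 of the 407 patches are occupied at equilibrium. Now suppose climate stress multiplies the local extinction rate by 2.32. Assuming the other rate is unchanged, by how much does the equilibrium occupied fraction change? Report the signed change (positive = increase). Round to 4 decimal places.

Observed p* = 234/407 = 0.57494.
Balance c(1−p*) = e gives e = 0.73×(1 − 0.57494) = 0.31029.
New p* = 1 − e/c = 1 − 0.71987/0.73000 = 0.01388.
Δp* = 0.01388 − 0.57494 = -0.56106.

-0.5611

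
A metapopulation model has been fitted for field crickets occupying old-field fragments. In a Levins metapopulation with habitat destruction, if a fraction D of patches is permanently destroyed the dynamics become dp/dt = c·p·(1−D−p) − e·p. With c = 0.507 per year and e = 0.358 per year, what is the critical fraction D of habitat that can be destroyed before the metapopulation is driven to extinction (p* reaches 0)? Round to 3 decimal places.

The nontrivial equilibrium is p* = (1−D) − e/c; extinction occurs when this hits zero.
So D_crit = 1 − e/c = 1 − 0.358/0.507 = 1 − 0.7061 = 0.2939.
Note this equals the original equilibrium occupancy — the Levins extinction-debt result.

0.294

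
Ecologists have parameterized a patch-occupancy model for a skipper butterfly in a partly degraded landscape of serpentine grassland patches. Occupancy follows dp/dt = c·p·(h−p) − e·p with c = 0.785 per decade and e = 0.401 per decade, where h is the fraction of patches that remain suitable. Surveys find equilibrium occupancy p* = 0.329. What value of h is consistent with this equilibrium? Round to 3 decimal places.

0.840

At equilibrium c(h−p*) = e, so h = p* + e/c.
h = 0.329 + 0.401/0.785 = 0.329 + 0.5108 = 0.8398.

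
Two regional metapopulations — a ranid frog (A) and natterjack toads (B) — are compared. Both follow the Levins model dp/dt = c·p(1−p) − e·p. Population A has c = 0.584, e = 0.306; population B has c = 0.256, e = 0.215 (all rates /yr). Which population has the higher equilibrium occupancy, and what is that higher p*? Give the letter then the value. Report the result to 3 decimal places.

A: p*_A = 1 − 0.306/0.584 = 0.4760.
B: p*_B = 1 − 0.215/0.256 = 0.1602.
A is higher at 0.4760.

A, 0.476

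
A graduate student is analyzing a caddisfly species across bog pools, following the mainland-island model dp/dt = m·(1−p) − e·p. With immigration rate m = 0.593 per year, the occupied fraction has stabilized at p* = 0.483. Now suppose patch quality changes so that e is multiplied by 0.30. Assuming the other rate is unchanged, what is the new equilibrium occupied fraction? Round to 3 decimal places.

Balance m(1−p*) = e·p* gives e = m(1−p*)/p* = 0.593×0.51700/0.48300 = 0.63474.
New p* = m/(m+e) = 0.59300/(0.59300+0.19042) = 0.75694.

0.757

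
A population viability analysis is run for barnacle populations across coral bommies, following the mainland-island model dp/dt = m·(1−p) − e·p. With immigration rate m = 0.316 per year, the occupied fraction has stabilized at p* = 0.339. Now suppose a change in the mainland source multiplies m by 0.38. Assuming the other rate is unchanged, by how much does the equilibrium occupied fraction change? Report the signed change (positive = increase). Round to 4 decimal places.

-0.1759

Balance m(1−p*) = e·p* gives e = m(1−p*)/p* = 0.316×0.66100/0.33900 = 0.61615.
New p* = m/(m+e) = 0.12008/(0.12008+0.61615) = 0.16310.
Δp* = 0.16310 − 0.33900 = -0.17590.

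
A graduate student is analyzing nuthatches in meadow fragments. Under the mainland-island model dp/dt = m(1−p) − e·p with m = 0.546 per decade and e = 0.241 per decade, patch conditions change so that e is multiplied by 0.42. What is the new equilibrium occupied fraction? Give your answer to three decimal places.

Before: p* = 0.546/(0.546+0.241) = 0.6938.
After: m = 0.546, e = 0.10122; p* = 0.546/0.6472 = 0.8436.

0.844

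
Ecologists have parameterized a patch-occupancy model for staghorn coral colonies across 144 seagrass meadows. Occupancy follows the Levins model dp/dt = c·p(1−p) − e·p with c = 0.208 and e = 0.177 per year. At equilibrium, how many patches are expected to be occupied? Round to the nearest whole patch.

21

p* = 1 − e/c = 1 − 0.177/0.208 = 0.1490.
Expected occupied patches = N × p* = 144 × 0.1490 = 21.46 ≈ 21.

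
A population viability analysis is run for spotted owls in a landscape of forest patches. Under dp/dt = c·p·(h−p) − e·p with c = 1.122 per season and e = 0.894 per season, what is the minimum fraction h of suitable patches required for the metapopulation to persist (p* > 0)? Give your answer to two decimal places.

p* = h − e/c is positive only when h > e/c.
h_min = e/c = 0.894/1.122 = 0.7968.

0.80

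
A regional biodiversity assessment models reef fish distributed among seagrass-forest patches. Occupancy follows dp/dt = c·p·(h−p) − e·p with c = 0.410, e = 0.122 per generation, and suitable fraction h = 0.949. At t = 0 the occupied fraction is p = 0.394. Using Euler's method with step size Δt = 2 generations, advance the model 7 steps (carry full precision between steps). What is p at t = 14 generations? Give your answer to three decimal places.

0.648

Update rule: p ← p + [c·p·(h−p) − e·p]·Δt with Δt = 2.
p: 0.39400 → 0.47717  (Δp = +0.08317)
p: 0.47717 → 0.54536  (Δp = +0.06819)
p: 0.54536 → 0.59280  (Δp = +0.04744)
p: 0.59280 → 0.62130  (Δp = +0.02850)
p: 0.62130 → 0.63666  (Δp = +0.01535)
p: 0.63666 → 0.64437  (Δp = +0.00772)
p: 0.64437 → 0.64811  (Δp = +0.00373)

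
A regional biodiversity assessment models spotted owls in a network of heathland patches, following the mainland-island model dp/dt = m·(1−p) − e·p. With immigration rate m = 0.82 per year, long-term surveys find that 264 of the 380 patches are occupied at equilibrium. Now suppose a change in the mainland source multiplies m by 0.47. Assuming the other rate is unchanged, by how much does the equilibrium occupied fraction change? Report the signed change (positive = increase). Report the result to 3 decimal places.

Observed p* = 264/380 = 0.69474.
Balance m(1−p*) = e·p* gives e = m(1−p*)/p* = 0.82×0.30526/0.69474 = 0.36030.
New p* = m/(m+e) = 0.38540/(0.38540+0.36030) = 0.51683.
Δp* = 0.51683 − 0.69474 = -0.17791.

-0.178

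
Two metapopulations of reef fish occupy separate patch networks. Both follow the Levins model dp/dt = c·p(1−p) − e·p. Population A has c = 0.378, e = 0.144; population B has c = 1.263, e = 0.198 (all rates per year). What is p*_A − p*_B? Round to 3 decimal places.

-0.224

A: p*_A = 1 − 0.144/0.378 = 0.6190.
B: p*_B = 1 − 0.198/1.263 = 0.8432.
p*_A − p*_B = 0.6190 − 0.8432 = -0.2242.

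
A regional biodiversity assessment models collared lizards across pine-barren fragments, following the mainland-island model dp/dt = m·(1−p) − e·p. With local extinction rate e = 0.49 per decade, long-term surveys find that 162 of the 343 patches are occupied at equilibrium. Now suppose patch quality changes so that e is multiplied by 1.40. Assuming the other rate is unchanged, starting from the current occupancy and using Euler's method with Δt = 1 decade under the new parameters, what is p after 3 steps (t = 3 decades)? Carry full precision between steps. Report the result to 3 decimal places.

0.390

Observed p* = 162/343 = 0.47230.
Balance m(1−p*) = e·p* gives m = e·p*/(1−p*) = 0.49×0.47230/0.52770 = 0.43856.
Starting from p₀ = 0.47230; update p ← p + (dp/dt)·Δt with the new parameters.
  1  |  dp/dt·Δt = -0.092571  |  p_1 = 0.379732
  2  |  dp/dt·Δt = +0.011531  |  p_2 = 0.391263
  3  |  dp/dt·Δt = -0.001436  |  p_3 = 0.389826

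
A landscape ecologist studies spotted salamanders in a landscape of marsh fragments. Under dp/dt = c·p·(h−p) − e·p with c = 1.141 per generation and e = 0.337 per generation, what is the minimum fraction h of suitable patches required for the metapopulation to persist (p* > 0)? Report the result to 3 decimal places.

0.295

p* = h − e/c is positive only when h > e/c.
h_min = e/c = 0.337/1.141 = 0.2954.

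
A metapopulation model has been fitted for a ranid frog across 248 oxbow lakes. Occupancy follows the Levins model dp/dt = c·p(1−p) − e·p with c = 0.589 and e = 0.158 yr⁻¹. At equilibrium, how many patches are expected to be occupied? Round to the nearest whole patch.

181

p* = 1 − e/c = 1 − 0.158/0.589 = 0.7317.
Expected occupied patches = N × p* = 248 × 0.7317 = 181.47 ≈ 181.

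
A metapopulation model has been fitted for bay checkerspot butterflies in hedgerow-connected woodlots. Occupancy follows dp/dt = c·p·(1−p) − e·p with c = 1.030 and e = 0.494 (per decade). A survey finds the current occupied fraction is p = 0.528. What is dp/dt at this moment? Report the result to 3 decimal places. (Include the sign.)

-0.004

Colonization term: c·p·(1−p) = 1.030×0.528×0.4720 = 0.25669.
Extinction term: e·p = 0.26083.
dp/dt = 0.25669 − 0.26083 = -0.00414.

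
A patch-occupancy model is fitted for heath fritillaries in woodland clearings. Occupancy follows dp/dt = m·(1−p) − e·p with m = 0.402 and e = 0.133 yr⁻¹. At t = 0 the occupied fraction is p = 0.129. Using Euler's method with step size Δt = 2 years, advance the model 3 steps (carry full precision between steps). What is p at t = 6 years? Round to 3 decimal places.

Update rule: p ← p + [m·(1−p) − e·p]·Δt with Δt = 2.
t = 2: p = 0.12900 + (+0.66597) = 0.79497
t = 4: p = 0.79497 + (-0.04662) = 0.74835
t = 6: p = 0.74835 + (+0.00326) = 0.75162

0.752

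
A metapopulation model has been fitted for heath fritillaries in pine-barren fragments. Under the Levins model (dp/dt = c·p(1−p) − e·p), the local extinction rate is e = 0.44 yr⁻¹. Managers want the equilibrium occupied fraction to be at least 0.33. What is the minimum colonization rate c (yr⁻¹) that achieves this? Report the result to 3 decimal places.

p* = 1 − e/c ≥ 0.33 requires e/c ≤ 0.6700, i.e. c ≥ e/0.6700.
c_min = 0.44/0.6700 = 0.6567.

0.657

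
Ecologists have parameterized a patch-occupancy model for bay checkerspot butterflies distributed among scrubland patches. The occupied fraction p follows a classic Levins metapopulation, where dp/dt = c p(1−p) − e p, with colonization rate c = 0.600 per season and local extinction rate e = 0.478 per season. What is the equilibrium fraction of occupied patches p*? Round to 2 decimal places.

0.20

Setting dp/dt = 0 and dividing through by p* gives c·(1−p*) = e.
So p* = 1 − e/c = 1 − 0.478/0.600 = 1 − 0.7967 = 0.2033.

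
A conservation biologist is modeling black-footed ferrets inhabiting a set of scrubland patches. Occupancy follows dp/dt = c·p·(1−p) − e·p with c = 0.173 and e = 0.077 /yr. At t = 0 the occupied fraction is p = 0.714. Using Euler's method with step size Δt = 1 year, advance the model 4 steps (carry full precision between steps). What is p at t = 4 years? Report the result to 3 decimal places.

Update rule: p ← p + [c·p·(1−p) − e·p]·Δt with Δt = 1.
p: 0.71400 → 0.69435  (Δp = -0.01965)
p: 0.69435 → 0.67760  (Δp = -0.01675)
p: 0.67760 → 0.66322  (Δp = -0.01438)
p: 0.66322 → 0.65079  (Δp = -0.01243)

0.651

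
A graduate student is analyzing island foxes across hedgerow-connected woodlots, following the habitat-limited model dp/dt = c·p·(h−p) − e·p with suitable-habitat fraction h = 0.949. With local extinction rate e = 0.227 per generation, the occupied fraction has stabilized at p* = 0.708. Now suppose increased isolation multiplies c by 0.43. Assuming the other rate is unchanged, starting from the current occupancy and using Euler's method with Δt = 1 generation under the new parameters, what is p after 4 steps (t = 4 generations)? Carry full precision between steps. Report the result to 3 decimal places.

0.493

Balance c(h−p*) = e gives c = e/(0.949 − 0.70800) = 0.227/0.24100 = 0.94191.
Starting from p₀ = 0.70800; update p ← p + (dp/dt)·Δt with the new parameters.
t = 1: p = 0.70800 + (-0.09161) = 0.61639
t = 2: p = 0.61639 + (-0.05688) = 0.55951
t = 3: p = 0.55951 + (-0.03874) = 0.52076
t = 4: p = 0.52076 + (-0.02789) = 0.49287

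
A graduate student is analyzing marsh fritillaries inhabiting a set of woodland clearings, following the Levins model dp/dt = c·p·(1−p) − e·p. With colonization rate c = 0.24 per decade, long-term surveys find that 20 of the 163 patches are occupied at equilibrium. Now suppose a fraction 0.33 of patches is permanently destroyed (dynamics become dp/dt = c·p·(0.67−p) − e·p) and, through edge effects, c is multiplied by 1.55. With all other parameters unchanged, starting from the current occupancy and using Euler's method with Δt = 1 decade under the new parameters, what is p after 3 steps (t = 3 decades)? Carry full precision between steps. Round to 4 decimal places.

Observed p* = 20/163 = 0.12270.
Balance c(1−p*) = e gives e = 0.24×(1 − 0.12270) = 0.21055.
Starting from p₀ = 0.12270; update p ← p + (dp/dt)·Δt with the new parameters.
step 1: Δp = -0.00085, p = 0.12185
step 2: Δp = -0.00081, p = 0.12104
step 3: Δp = -0.00077, p = 0.12027

0.1203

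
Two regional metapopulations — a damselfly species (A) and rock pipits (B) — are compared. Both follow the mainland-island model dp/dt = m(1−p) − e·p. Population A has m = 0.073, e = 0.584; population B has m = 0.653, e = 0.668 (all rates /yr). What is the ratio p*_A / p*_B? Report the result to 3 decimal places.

A: p*_A = m/(m+e) = 0.073/0.6570 = 0.1111.
B: p*_B = 0.653/1.3210 = 0.4943.
p*_A / p*_B = 0.1111/0.4943 = 0.2248.

0.225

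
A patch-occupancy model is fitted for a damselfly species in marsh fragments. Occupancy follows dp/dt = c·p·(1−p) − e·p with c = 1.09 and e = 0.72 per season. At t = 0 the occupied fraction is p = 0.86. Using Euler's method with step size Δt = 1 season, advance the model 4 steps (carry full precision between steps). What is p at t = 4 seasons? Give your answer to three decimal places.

Update rule: p ← p + [c·p·(1−p) − e·p]·Δt with Δt = 1.
step 1: Δp = -0.48796, p = 0.37204
step 2: Δp = -0.01321, p = 0.35882
step 3: Δp = -0.00758, p = 0.35124
step 4: Δp = -0.00452, p = 0.34673

0.347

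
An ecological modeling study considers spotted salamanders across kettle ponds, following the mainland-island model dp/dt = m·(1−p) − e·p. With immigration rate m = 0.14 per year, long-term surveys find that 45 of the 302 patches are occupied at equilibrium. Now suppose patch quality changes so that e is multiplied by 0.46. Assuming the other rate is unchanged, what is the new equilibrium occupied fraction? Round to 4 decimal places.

Observed p* = 45/302 = 0.14901.
Balance m(1−p*) = e·p* gives e = m(1−p*)/p* = 0.14×0.85099/0.14901 = 0.79953.
New p* = m/(m+e) = 0.14000/(0.14000+0.36778) = 0.27571.

0.2757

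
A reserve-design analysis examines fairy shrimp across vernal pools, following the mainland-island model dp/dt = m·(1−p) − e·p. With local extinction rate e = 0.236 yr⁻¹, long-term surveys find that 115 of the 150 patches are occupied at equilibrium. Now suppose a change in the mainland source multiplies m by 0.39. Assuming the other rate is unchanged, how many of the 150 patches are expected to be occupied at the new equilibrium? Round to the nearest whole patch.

Observed p* = 115/150 = 0.76667.
Balance m(1−p*) = e·p* gives m = e·p*/(1−p*) = 0.236×0.76667/0.23333 = 0.77544.
New p* = m/(m+e) = 0.30242/(0.30242+0.23600) = 0.56168.
Expected occupied = 150 × 0.56168 = 84.25 ≈ 84.

84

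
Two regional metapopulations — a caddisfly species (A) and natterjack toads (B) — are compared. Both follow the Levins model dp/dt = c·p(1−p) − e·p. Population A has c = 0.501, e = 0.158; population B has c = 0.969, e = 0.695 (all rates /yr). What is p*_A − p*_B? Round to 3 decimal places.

A: p*_A = 1 − 0.158/0.501 = 0.6846.
B: p*_B = 1 − 0.695/0.969 = 0.2828.
p*_A − p*_B = 0.6846 − 0.2828 = 0.4019.

0.402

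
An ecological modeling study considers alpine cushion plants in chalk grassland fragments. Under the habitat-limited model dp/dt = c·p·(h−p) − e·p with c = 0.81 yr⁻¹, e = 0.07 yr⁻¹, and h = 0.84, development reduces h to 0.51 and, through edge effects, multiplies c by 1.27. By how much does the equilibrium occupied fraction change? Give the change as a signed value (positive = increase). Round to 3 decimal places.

-0.312

Before: p* = h − e/c = 0.84 − 0.07/0.81 = 0.84 − 0.0864 = 0.7536.
After: c = 1.0287, e = 0.07, h = 0.51; p* = 0.51 − 0.07/1.0287 = 0.4420.
Δp* = 0.4420 − 0.7536 = -0.3116.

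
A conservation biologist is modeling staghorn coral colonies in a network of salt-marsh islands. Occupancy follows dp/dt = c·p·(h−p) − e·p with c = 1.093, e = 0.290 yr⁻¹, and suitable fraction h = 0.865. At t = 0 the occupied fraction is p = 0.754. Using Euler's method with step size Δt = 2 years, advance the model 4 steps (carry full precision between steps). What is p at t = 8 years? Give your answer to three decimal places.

Update rule: p ← p + [c·p·(h−p) − e·p]·Δt with Δt = 2.
  1  |  dp/dt·Δt = -0.254365  |  p_1 = 0.499635
  2  |  dp/dt·Δt = +0.109264  |  p_2 = 0.608899
  3  |  dp/dt·Δt = -0.012278  |  p_3 = 0.596622
  4  |  dp/dt·Δt = +0.003983  |  p_4 = 0.600604

0.601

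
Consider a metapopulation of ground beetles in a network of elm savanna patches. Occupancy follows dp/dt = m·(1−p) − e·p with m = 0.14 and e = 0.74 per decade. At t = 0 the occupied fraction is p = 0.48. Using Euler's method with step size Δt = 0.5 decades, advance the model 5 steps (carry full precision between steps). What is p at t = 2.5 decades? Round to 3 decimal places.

0.177

Update rule: p ← p + [m·(1−p) − e·p]·Δt with Δt = 0.5.
step 1: Δp = -0.14120, p = 0.33880
step 2: Δp = -0.07907, p = 0.25973
step 3: Δp = -0.04428, p = 0.21545
step 4: Δp = -0.02480, p = 0.19065
step 5: Δp = -0.01389, p = 0.17676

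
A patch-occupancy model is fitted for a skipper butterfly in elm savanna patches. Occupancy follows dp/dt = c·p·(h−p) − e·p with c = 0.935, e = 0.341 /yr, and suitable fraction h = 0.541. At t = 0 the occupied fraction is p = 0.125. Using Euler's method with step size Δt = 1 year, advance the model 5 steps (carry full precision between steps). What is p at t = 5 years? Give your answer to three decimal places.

0.150

Update rule: p ← p + [c·p·(h−p) − e·p]·Δt with Δt = 1.
t = 1: p = 0.12500 + (+0.00600) = 0.13100
t = 2: p = 0.13100 + (+0.00555) = 0.13654
t = 3: p = 0.13654 + (+0.00507) = 0.14162
t = 4: p = 0.14162 + (+0.00459) = 0.14621
t = 5: p = 0.14621 + (+0.00411) = 0.15032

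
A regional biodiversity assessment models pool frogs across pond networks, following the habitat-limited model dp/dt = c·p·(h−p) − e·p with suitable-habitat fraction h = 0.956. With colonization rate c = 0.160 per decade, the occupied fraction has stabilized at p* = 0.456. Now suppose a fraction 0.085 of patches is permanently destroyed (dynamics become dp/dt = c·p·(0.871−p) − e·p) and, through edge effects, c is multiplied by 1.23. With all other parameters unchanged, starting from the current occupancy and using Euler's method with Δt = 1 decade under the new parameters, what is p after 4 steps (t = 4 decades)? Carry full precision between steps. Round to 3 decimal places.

Balance c(h−p*) = e gives e = 0.160×(0.956 − 0.45600) = 0.08000.
Starting from p₀ = 0.45600; update p ← p + (dp/dt)·Δt with the new parameters.
  1  |  dp/dt·Δt = +0.000762  |  p_1 = 0.456762
  2  |  dp/dt·Δt = +0.000695  |  p_2 = 0.457458
  3  |  dp/dt·Δt = +0.000634  |  p_3 = 0.458091
  4  |  dp/dt·Δt = +0.000577  |  p_4 = 0.458669

0.459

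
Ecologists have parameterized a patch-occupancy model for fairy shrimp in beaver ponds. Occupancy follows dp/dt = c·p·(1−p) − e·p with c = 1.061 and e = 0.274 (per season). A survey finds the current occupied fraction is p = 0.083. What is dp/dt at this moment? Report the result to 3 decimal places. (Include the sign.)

Colonization term: c·p·(1−p) = 1.061×0.083×0.9170 = 0.08075.
Extinction term: e·p = 0.02274.
dp/dt = 0.08075 − 0.02274 = 0.05801.

0.058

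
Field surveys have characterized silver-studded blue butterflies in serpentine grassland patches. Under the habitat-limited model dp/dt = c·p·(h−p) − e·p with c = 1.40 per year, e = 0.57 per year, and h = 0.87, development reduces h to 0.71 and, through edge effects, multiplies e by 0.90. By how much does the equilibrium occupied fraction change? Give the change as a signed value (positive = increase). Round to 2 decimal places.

Before: p* = h − e/c = 0.87 − 0.57/1.40 = 0.87 − 0.4071 = 0.4629.
After: c = 1.4, e = 0.513, h = 0.71; p* = 0.71 − 0.513/1.4 = 0.3436.
Δp* = 0.3436 − 0.4629 = -0.1193.

-0.12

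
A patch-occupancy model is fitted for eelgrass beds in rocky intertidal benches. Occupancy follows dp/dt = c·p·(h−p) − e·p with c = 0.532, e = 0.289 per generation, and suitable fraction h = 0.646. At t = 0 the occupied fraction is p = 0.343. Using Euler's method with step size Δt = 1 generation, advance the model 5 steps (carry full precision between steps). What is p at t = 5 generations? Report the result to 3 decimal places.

Update rule: p ← p + [c·p·(h−p) − e·p]·Δt with Δt = 1.
  1  |  dp/dt·Δt = -0.043837  |  p_1 = 0.299163
  2  |  dp/dt·Δt = -0.031257  |  p_2 = 0.267906
  3  |  dp/dt·Δt = -0.023537  |  p_3 = 0.244369
  4  |  dp/dt·Δt = -0.018409  |  p_4 = 0.225960
  5  |  dp/dt·Δt = -0.014809  |  p_5 = 0.211151

0.211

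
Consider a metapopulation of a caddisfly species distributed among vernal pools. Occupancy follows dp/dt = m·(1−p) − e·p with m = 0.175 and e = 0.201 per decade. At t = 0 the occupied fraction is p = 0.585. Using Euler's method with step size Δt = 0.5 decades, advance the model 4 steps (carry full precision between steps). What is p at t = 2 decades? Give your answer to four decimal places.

Update rule: p ← p + [m·(1−p) − e·p]·Δt with Δt = 0.5.
p: 0.58500 → 0.56252  (Δp = -0.02248)
p: 0.56252 → 0.54427  (Δp = -0.01825)
p: 0.54427 → 0.52944  (Δp = -0.01482)
p: 0.52944 → 0.51741  (Δp = -0.01204)

0.5174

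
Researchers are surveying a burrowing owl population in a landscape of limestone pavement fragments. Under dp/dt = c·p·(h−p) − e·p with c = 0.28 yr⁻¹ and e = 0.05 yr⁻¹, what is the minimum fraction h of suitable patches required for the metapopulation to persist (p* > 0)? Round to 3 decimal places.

0.179

p* = h − e/c is positive only when h > e/c.
h_min = e/c = 0.05/0.28 = 0.1786.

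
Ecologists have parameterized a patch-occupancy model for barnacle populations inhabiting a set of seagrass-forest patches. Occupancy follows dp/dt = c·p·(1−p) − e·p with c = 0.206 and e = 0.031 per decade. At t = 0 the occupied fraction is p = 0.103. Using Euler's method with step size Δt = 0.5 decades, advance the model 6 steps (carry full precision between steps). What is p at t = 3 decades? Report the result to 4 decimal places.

Update rule: p ← p + [c·p·(1−p) − e·p]·Δt with Δt = 0.5.
  1  |  dp/dt·Δt = +0.007920  |  p_1 = 0.110920
  2  |  dp/dt·Δt = +0.008438  |  p_2 = 0.119358
  3  |  dp/dt·Δt = +0.008976  |  p_3 = 0.128334
  4  |  dp/dt·Δt = +0.009533  |  p_4 = 0.137867
  5  |  dp/dt·Δt = +0.010106  |  p_5 = 0.147973
  6  |  dp/dt·Δt = +0.010692  |  p_6 = 0.158665

0.1587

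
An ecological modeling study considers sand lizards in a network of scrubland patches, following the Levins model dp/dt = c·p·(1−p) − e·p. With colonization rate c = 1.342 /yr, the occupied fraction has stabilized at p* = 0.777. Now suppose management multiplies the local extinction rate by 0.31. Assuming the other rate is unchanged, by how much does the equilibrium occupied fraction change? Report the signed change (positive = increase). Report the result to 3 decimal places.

Balance c(1−p*) = e gives e = 1.342×(1 − 0.77700) = 0.29927.
New p* = 1 − e/c = 1 − 0.09277/1.34200 = 0.93087.
Δp* = 0.93087 − 0.77700 = +0.15387.

0.154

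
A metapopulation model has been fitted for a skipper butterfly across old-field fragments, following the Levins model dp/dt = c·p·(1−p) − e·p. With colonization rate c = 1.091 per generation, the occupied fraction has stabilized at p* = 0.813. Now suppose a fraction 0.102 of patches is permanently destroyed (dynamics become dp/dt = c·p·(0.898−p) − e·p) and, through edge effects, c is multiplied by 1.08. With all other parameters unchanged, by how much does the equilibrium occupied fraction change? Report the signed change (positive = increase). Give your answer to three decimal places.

Balance c(1−p*) = e gives e = 1.091×(1 − 0.81300) = 0.20402.
New p* = 0.898 − e/c = 0.898 − 0.20402/1.17828 = 0.72485.
Δp* = 0.72485 − 0.81300 = -0.08815.

-0.088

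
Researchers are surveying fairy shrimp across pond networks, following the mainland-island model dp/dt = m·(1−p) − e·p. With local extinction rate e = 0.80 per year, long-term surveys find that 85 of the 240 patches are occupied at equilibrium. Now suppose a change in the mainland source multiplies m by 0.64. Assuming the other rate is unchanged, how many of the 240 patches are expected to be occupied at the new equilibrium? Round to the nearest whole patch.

Observed p* = 85/240 = 0.35417.
Balance m(1−p*) = e·p* gives m = e·p*/(1−p*) = 0.80×0.35417/0.64583 = 0.43872.
New p* = m/(m+e) = 0.28078/(0.28078+0.80000) = 0.25979.
Expected occupied = 240 × 0.25979 = 62.35 ≈ 62.

62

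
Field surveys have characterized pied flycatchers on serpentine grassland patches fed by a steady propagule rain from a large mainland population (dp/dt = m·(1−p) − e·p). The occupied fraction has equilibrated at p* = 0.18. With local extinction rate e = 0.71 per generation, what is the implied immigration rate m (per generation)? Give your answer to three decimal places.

0.156

At equilibrium m(1−p*) = e·p*, so m = e·p*/(1−p*).
m = 0.71 × 0.18 / 0.8200 = 0.1278/0.8200 = 0.1559.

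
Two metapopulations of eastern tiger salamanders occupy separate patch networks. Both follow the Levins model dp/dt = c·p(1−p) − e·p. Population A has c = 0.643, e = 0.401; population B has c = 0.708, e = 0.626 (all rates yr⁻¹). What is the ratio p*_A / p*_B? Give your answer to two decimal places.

3.25

A: p*_A = 1 − 0.401/0.643 = 0.3764.
B: p*_B = 1 − 0.626/0.708 = 0.1158.
p*_A / p*_B = 0.3764/0.1158 = 3.2496.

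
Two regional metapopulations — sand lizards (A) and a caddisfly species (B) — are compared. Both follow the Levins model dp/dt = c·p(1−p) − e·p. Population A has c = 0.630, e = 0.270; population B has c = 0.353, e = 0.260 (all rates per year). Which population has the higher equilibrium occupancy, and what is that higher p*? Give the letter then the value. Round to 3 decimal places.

A, 0.571

A: p*_A = 1 − 0.270/0.630 = 0.5714.
B: p*_B = 1 − 0.260/0.353 = 0.2635.
A is higher at 0.5714.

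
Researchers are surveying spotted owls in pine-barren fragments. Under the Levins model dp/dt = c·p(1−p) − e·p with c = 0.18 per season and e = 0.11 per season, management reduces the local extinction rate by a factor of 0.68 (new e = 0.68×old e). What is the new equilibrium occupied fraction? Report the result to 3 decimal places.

0.584

Before: p* = 1 − 0.11/0.18 = 0.3889.
After the change, c = 0.18, e = 0.0748, so p* = 1 − 0.0748/0.18 = 0.5844.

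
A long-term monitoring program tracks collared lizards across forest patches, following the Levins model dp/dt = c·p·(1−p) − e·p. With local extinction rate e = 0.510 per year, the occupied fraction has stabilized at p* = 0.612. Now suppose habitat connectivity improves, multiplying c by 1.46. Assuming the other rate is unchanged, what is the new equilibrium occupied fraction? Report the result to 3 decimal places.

0.734

Balance c(1−p*) = e gives c = e/(1 − 0.61200) = 0.510/0.38800 = 1.31443.
New p* = 1 − e/c = 1 − 0.51000/1.91907 = 0.73425.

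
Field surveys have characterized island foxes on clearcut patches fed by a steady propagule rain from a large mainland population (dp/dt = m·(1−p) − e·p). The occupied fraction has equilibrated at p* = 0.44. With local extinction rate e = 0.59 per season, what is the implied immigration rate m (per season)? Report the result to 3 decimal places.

At equilibrium m(1−p*) = e·p*, so m = e·p*/(1−p*).
m = 0.59 × 0.44 / 0.5600 = 0.2596/0.5600 = 0.4636.

0.464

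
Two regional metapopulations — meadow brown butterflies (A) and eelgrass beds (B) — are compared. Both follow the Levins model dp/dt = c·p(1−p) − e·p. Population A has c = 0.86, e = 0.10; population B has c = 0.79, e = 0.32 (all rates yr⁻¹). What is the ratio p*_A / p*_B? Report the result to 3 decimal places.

1.485

A: p*_A = 1 − 0.10/0.86 = 0.8837.
B: p*_B = 1 − 0.32/0.79 = 0.5949.
p*_A / p*_B = 0.8837/0.5949 = 1.4854.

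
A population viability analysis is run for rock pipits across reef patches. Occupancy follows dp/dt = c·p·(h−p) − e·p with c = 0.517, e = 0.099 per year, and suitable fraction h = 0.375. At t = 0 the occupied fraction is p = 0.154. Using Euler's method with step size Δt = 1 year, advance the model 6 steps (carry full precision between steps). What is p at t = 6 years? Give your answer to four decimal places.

0.1659

Update rule: p ← p + [c·p·(h−p) − e·p]·Δt with Δt = 1.
p: 0.15400 → 0.15635  (Δp = +0.00235)
p: 0.15635 → 0.15855  (Δp = +0.00220)
p: 0.15855 → 0.16059  (Δp = +0.00205)
p: 0.16059 → 0.16249  (Δp = +0.00190)
p: 0.16249 → 0.16426  (Δp = +0.00177)
p: 0.16426 → 0.16589  (Δp = +0.00163)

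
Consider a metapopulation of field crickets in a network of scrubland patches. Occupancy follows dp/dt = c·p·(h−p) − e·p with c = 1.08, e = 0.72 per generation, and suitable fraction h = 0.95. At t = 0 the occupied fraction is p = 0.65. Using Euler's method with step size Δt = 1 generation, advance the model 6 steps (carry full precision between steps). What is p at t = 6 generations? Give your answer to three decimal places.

0.295

Update rule: p ← p + [c·p·(h−p) − e·p]·Δt with Δt = 1.
t = 1: p = 0.65000 + (-0.25740) = 0.39260
t = 2: p = 0.39260 + (-0.04633) = 0.34627
t = 3: p = 0.34627 + (-0.02354) = 0.32273
t = 4: p = 0.32273 + (-0.01373) = 0.30900
t = 5: p = 0.30900 + (-0.00857) = 0.30043
t = 6: p = 0.30043 + (-0.00555) = 0.29489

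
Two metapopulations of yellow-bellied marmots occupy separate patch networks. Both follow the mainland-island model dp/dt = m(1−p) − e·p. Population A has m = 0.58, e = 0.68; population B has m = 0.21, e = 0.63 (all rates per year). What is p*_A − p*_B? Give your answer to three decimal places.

0.210

A: p*_A = m/(m+e) = 0.58/1.2600 = 0.4603.
B: p*_B = 0.21/0.8400 = 0.2500.
p*_A − p*_B = 0.4603 − 0.2500 = 0.2103.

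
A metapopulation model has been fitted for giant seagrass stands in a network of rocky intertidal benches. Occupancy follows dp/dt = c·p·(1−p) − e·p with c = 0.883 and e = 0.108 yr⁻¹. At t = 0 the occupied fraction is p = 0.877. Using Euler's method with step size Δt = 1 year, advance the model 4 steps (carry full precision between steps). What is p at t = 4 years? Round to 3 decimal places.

0.878

Update rule: p ← p + [c·p·(1−p) − e·p]·Δt with Δt = 1.
t = 1: p = 0.87700 + (+0.00053) = 0.87753
t = 2: p = 0.87753 + (+0.00012) = 0.87765
t = 3: p = 0.87765 + (+0.00003) = 0.87768
t = 4: p = 0.87768 + (+0.00001) = 0.87769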